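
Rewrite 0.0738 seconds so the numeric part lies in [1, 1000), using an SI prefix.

= 73.8e-3 seconds; 1e-3 is milli.

73.8 milliseconds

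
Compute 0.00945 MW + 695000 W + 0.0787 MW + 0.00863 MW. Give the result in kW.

In kW:
  0.00945 MW = 0.00945 × 10³ kW = 9.45
  695000 W = 695000 × 10⁻³ kW = 695
  0.0787 MW = 0.0787 × 10³ kW = 78.7
  0.00863 MW = 0.00863 × 10³ kW = 8.63
Sum: 9.45 + 695 + 78.7 + 8.63 = 791.78

791.78 kW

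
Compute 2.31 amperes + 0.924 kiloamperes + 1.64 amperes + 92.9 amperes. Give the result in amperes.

In amperes:
  2.31 amperes → 2.31
  0.924 kiloamperes = 0.924 × 10³ amperes = 924
  1.64 amperes → 1.64
  92.9 amperes → 92.9
Sum: 2.31 + 924 + 1.64 + 92.9 = 1020.85

1020.85 amperes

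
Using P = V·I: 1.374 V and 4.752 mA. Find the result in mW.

6.529248 mW

1.374 × 4.752 × 10⁻³ = 6.529248 × 10⁻³ W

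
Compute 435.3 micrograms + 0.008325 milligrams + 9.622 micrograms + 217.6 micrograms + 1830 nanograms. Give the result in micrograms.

In micrograms:
  435.3 micrograms → 435.3
  0.008325 milligrams = 0.008325 × 10^3 micrograms = 8.325
  9.622 micrograms → 9.622
  217.6 micrograms → 217.6
  1830 nanograms = 1830 × 10^-3 micrograms = 1.83
Sum: 435.3 + 8.325 + 9.622 + 217.6 + 1.83 = 672.677

672.677 micrograms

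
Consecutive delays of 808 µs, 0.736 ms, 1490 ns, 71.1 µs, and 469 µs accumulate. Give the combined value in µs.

2085.59 µs

In µs:
  808 µs → 808
  0.736 ms = 0.736 × 10^3 µs = 736
  1490 ns = 1490 × 10^-3 µs = 1.49
  71.1 µs → 71.1
  469 µs → 469
Sum: 808 + 736 + 1.49 + 71.1 + 469 = 2085.59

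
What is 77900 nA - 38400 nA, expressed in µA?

In µA:
  77900 nA = 77900 × 10⁻³ µA = 77.9
  38400 nA = 38400 × 10⁻³ µA = 38.4
Difference: 77.9 - 38.4 = 39.5

39.5 µA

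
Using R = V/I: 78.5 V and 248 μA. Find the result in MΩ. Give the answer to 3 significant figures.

(78.5) / (248 × 10^-6) = 0.31653 × 10^6 Ω

0.317 MΩ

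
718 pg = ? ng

pico = 10⁻¹², nano = 10⁻⁹; factor is 10⁻³.
718 × 10⁻³ = 0.718

0.718 ng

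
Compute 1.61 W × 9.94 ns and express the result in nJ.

1.61 × 9.94 × 10⁻⁹ = 16.0034 × 10⁻⁹ J

16.0034 nJ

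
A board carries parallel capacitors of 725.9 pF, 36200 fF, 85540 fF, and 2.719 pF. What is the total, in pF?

850.359 pF

In pF:
  725.9 pF → 725.9
  36200 fF = 36200 × 10⁻³ pF = 36.2
  85540 fF = 85540 × 10⁻³ pF = 85.54
  2.719 pF → 2.719
Sum: 725.9 + 36.2 + 85.54 + 2.719 = 850.359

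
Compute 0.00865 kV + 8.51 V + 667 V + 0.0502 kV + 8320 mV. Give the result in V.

In V:
  0.00865 kV = 0.00865 × 10^3 V = 8.65
  8.51 V → 8.51
  667 V → 667
  0.0502 kV = 0.0502 × 10^3 V = 50.2
  8320 mV = 8320 × 10^-3 V = 8.32
Sum: 8.65 + 8.51 + 667 + 50.2 + 8.32 = 742.68

742.68 V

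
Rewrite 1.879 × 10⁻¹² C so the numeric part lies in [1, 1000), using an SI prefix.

1.879 pC

= 1.879 × 10⁻¹² C; 10⁻¹² is pico.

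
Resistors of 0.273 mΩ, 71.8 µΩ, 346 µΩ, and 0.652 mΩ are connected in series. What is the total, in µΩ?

In µΩ:
  0.273 mΩ = 0.273 × 10³ µΩ = 273
  71.8 µΩ → 71.8
  346 µΩ → 346
  0.652 mΩ = 0.652 × 10³ µΩ = 652
Sum: 273 + 71.8 + 346 + 652 = 1342.8

1342.8 µΩ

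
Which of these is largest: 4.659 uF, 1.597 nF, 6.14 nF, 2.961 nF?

4.659 uF

4.659 uF = 0.000004659 F
1.597 nF = 0.000000001597 F
6.14 nF = 0.00000000614 F
2.961 nF = 0.000000002961 F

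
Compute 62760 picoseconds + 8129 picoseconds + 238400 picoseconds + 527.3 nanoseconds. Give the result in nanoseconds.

836.589 nanoseconds

In nanoseconds:
  62760 picoseconds = 62760 × 10⁻³ nanoseconds = 62.76
  8129 picoseconds = 8129 × 10⁻³ nanoseconds = 8.129
  238400 picoseconds = 238400 × 10⁻³ nanoseconds = 238.4
  527.3 nanoseconds → 527.3
Sum: 62.76 + 8.129 + 238.4 + 527.3 = 836.589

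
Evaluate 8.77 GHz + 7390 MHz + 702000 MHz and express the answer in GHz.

718.16 GHz

In GHz:
  8.77 GHz → 8.77
  7390 MHz = 7390e-3 GHz = 7.39
  702000 MHz = 702000e-3 GHz = 702
Sum: 8.77 + 7.39 + 702 = 718.16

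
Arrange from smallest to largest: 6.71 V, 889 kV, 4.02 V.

6.71 V = 6.71 V
889 kV = 889000 V
4.02 V = 4.02 V

4.02 V < 6.71 V < 889 kV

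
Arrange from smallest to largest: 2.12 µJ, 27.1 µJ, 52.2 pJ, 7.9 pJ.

2.12 µJ = 0.00000212 J
27.1 µJ = 0.0000271 J
52.2 pJ = 0.0000000000522 J
7.9 pJ = 0.0000000000079 J

7.9 pJ < 52.2 pJ < 2.12 µJ < 27.1 µJ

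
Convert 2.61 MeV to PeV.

mega = 10^6, peta = 10^15; factor is 10^-9.
2.61 × 10^-9 = 0.00000000261

0.00000000261 PeV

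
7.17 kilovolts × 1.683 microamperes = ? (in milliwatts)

12.06711 milliwatts

7.17 × 10³ × 1.683 × 10⁻⁶ = 12.06711 × 10⁻³ W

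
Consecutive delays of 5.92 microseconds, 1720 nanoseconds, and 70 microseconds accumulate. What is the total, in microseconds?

77.64 microseconds

In microseconds:
  5.92 microseconds → 5.92
  1720 nanoseconds = 1720 × 10^-3 microseconds = 1.72
  70 microseconds → 70
Sum: 5.92 + 1.72 + 70 = 77.64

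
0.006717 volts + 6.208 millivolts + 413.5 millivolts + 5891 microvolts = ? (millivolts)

In millivolts:
  0.006717 volts = 0.006717e3 millivolts = 6.717
  6.208 millivolts → 6.208
  413.5 millivolts → 413.5
  5891 microvolts = 5891e-3 millivolts = 5.891
Sum: 6.717 + 6.208 + 413.5 + 5.891 = 432.316

432.316 millivolts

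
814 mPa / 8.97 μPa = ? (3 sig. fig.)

90700

(814 × 10^-3) / (8.97 × 10^-6) = 90.75 × 10^3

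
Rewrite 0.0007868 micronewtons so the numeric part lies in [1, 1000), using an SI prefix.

786.8 piconewtons

= 786.8 × 10^-12 newtons; 10^-12 is pico.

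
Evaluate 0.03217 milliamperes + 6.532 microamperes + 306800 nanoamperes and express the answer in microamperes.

In microamperes:
  0.03217 milliamperes = 0.03217 × 10^3 microamperes = 32.17
  6.532 microamperes → 6.532
  306800 nanoamperes = 306800 × 10^-3 microamperes = 306.8
Sum: 32.17 + 6.532 + 306.8 = 345.502

345.502 microamperes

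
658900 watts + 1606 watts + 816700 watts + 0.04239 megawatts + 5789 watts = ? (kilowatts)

1525.385 kilowatts

In kilowatts:
  658900 watts = 658900 × 10^-3 kilowatts = 658.9
  1606 watts = 1606 × 10^-3 kilowatts = 1.606
  816700 watts = 816700 × 10^-3 kilowatts = 816.7
  0.04239 megawatts = 0.04239 × 10^3 kilowatts = 42.39
  5789 watts = 5789 × 10^-3 kilowatts = 5.789
Sum: 658.9 + 1.606 + 816.7 + 42.39 + 5.789 = 1525.385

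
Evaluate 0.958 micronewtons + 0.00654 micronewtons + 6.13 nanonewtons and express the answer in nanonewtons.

In nanonewtons:
  0.958 micronewtons = 0.958 × 10^3 nanonewtons = 958
  0.00654 micronewtons = 0.00654 × 10^3 nanonewtons = 6.54
  6.13 nanonewtons → 6.13
Sum: 958 + 6.54 + 6.13 = 970.67

970.67 nanonewtons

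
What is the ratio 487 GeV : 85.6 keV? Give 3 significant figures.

5690000

(487 × 10⁹) / (85.6 × 10³) = 5.689 × 10⁶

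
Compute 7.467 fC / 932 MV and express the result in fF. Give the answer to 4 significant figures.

0.000000008012 fF

(7.467 × 10^-15) / (932 × 10^6) = 0.0080118 × 10^-21 F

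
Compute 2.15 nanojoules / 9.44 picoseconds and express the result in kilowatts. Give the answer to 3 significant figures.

0.228 kilowatts

(2.15e-9) / (9.44e-12) = 0.22775e3 W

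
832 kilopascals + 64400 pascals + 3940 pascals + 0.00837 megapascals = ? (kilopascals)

908.71 kilopascals

In kilopascals:
  832 kilopascals → 832
  64400 pascals = 64400e-3 kilopascals = 64.4
  3940 pascals = 3940e-3 kilopascals = 3.94
  0.00837 megapascals = 0.00837e3 kilopascals = 8.37
Sum: 832 + 64.4 + 3.94 + 8.37 = 908.71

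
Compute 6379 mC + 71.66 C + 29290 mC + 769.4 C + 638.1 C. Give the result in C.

In C:
  6379 mC = 6379 × 10^-3 C = 6.379
  71.66 C → 71.66
  29290 mC = 29290 × 10^-3 C = 29.29
  769.4 C → 769.4
  638.1 C → 638.1
Sum: 6.379 + 71.66 + 29.29 + 769.4 + 638.1 = 1514.829

1514.829 C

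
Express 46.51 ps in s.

pico = 10^-12, (no prefix) = 10^0; factor is 10^-12.
46.51 × 10^-12 = 0.00000000004651

0.00000000004651 s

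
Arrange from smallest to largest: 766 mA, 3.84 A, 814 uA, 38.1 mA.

766 mA = 0.766 A
3.84 A = 3.84 A
814 uA = 0.000814 A
38.1 mA = 0.0381 A

814 uA < 38.1 mA < 766 mA < 3.84 A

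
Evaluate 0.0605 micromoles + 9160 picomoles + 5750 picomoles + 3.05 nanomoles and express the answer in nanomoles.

In nanomoles:
  0.0605 micromoles = 0.0605e3 nanomoles = 60.5
  9160 picomoles = 9160e-3 nanomoles = 9.16
  5750 picomoles = 5750e-3 nanomoles = 5.75
  3.05 nanomoles → 3.05
Sum: 60.5 + 9.16 + 5.75 + 3.05 = 78.46

78.46 nanomoles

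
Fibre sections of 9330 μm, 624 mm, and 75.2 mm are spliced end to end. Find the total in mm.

708.53 mm

In mm:
  9330 μm = 9330 × 10^-3 mm = 9.33
  624 mm → 624
  75.2 mm → 75.2
Sum: 9.33 + 624 + 75.2 = 708.53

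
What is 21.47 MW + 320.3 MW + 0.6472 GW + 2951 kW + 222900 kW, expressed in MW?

1214.821 MW

In MW:
  21.47 MW → 21.47
  320.3 MW → 320.3
  0.6472 GW = 0.6472 × 10³ MW = 647.2
  2951 kW = 2951 × 10⁻³ MW = 2.951
  222900 kW = 222900 × 10⁻³ MW = 222.9
Sum: 21.47 + 320.3 + 647.2 + 2.951 + 222.9 = 1214.821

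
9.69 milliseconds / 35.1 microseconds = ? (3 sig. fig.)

276

(9.69e-3) / (35.1e-6) = 0.2761e3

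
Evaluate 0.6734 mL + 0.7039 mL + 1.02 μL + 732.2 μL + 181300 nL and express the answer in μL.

2291.82 μL

In μL:
  0.6734 mL = 0.6734 × 10^3 μL = 673.4
  0.7039 mL = 0.7039 × 10^3 μL = 703.9
  1.02 μL → 1.02
  732.2 μL → 732.2
  181300 nL = 181300 × 10^-3 μL = 181.3
Sum: 673.4 + 703.9 + 1.02 + 732.2 + 181.3 = 2291.82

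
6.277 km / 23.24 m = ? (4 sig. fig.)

(6.277 × 10³) / (23.24) = 0.27009 × 10³

270.1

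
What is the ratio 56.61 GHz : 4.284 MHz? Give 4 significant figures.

(56.61 × 10⁹) / (4.284 × 10⁶) = 13.214 × 10³

13210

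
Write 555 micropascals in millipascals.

micro = 10⁻⁶, milli = 10⁻³; factor is 10⁻³.
555 × 10⁻³ = 0.555

0.555 millipascals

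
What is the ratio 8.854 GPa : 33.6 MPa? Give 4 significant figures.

263.5

(8.854 × 10^9) / (33.6 × 10^6) = 0.26351 × 10^3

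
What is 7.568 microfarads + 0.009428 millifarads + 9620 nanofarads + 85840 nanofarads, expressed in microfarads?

In microfarads:
  7.568 microfarads → 7.568
  0.009428 millifarads = 0.009428 × 10³ microfarads = 9.428
  9620 nanofarads = 9620 × 10⁻³ microfarads = 9.62
  85840 nanofarads = 85840 × 10⁻³ microfarads = 85.84
Sum: 7.568 + 9.428 + 9.62 + 85.84 = 112.456

112.456 microfarads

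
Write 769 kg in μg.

kilo = 1e3, micro = 1e-6; factor is 1e9.
769 × 1e9 = 769000000000

769000000000 μg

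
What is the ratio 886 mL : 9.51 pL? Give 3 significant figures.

93200000000

(886 × 10^-3) / (9.51 × 10^-12) = 93.17 × 10^9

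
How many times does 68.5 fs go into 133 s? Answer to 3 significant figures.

(133) / (68.5 × 10^-15) = 1.942 × 10^15

1940000000000000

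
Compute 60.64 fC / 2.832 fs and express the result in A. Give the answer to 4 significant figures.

(60.64 × 10^-15) / (2.832 × 10^-15) = 21.4124 A

21.41 A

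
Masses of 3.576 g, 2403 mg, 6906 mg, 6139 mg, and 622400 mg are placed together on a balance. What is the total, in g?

In g:
  3.576 g → 3.576
  2403 mg = 2403e-3 g = 2.403
  6906 mg = 6906e-3 g = 6.906
  6139 mg = 6139e-3 g = 6.139
  622400 mg = 622400e-3 g = 622.4
Sum: 3.576 + 2.403 + 6.906 + 6.139 + 622.4 = 641.424

641.424 g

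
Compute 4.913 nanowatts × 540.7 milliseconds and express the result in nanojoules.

2.6564591 nanojoules

4.913 × 10^-9 × 540.7 × 10^-3 = 2656.4591 × 10^-12 J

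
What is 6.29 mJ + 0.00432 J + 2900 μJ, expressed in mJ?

In mJ:
  6.29 mJ → 6.29
  0.00432 J = 0.00432 × 10³ mJ = 4.32
  2900 μJ = 2900 × 10⁻³ mJ = 2.9
Sum: 6.29 + 4.32 + 2.9 = 13.51

13.51 mJ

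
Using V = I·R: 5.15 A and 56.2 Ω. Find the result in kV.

0.28943 kV

5.15 × 56.2 = 289.43 V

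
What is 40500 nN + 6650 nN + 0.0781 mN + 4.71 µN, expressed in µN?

In µN:
  40500 nN = 40500 × 10⁻³ µN = 40.5
  6650 nN = 6650 × 10⁻³ µN = 6.65
  0.0781 mN = 0.0781 × 10³ µN = 78.1
  4.71 µN → 4.71
Sum: 40.5 + 6.65 + 78.1 + 4.71 = 129.96

129.96 µN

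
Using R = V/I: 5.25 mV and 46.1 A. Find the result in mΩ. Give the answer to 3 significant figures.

0.114 mΩ

(5.25e-3) / (46.1) = 0.11388e-3 Ω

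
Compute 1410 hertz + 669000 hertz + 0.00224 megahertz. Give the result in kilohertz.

672.65 kilohertz

In kilohertz:
  1410 hertz = 1410 × 10⁻³ kilohertz = 1.41
  669000 hertz = 669000 × 10⁻³ kilohertz = 669
  0.00224 megahertz = 0.00224 × 10³ kilohertz = 2.24
Sum: 1.41 + 669 + 2.24 = 672.65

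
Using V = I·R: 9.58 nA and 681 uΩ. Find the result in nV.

9.58 × 10⁻⁹ × 681 × 10⁻⁶ = 6523.98 × 10⁻¹⁵ V

0.00652398 nV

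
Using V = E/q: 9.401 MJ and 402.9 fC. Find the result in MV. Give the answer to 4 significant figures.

23330000000000 MV

(9.401 × 10⁶) / (402.9 × 10⁻¹⁵) = 0.0233333 × 10²¹ V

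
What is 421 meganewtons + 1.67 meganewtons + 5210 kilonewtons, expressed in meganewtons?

In meganewtons:
  421 meganewtons → 421
  1.67 meganewtons → 1.67
  5210 kilonewtons = 5210 × 10⁻³ meganewtons = 5.21
Sum: 421 + 1.67 + 5.21 = 427.88

427.88 meganewtons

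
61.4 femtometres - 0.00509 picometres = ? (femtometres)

In femtometres:
  61.4 femtometres → 61.4
  0.00509 picometres = 0.00509 × 10^3 femtometres = 5.09
Difference: 61.4 - 5.09 = 56.31

56.31 femtometres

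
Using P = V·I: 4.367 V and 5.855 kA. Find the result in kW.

25.568785 kW

4.367 × 5.855e3 = 25.568785e3 W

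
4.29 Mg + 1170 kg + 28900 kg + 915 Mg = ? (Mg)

In Mg:
  4.29 Mg → 4.29
  1170 kg = 1170 × 10^-3 Mg = 1.17
  28900 kg = 28900 × 10^-3 Mg = 28.9
  915 Mg → 915
Sum: 4.29 + 1.17 + 28.9 + 915 = 949.36

949.36 Mg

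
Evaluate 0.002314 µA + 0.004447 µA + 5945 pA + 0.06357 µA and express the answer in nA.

76.276 nA

In nA:
  0.002314 µA = 0.002314 × 10³ nA = 2.314
  0.004447 µA = 0.004447 × 10³ nA = 4.447
  5945 pA = 5945 × 10⁻³ nA = 5.945
  0.06357 µA = 0.06357 × 10³ nA = 63.57
Sum: 2.314 + 4.447 + 5.945 + 63.57 = 76.276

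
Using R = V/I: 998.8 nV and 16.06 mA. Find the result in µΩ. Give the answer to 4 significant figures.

62.19 µΩ

(998.8e-9) / (16.06e-3) = 62.1918e-6 Ω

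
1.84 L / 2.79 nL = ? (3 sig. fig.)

659000000

(1.84) / (2.79e-9) = 0.6595e9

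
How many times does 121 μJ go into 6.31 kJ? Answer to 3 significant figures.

52100000

(6.31e3) / (121e-6) = 0.05215e9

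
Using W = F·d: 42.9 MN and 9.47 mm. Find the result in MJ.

0.406263 MJ

42.9e6 × 9.47e-3 = 406.263e3 J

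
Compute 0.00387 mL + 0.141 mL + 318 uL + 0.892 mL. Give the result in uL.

1354.87 uL

In uL:
  0.00387 mL = 0.00387 × 10³ uL = 3.87
  0.141 mL = 0.141 × 10³ uL = 141
  318 uL → 318
  0.892 mL = 0.892 × 10³ uL = 892
Sum: 3.87 + 141 + 318 + 892 = 1354.87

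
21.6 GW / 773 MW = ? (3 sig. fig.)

27.9

(21.6 × 10^9) / (773 × 10^6) = 0.02794 × 10^3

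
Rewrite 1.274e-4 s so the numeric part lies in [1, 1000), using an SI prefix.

127.4 μs

= 127.4e-6 s; 1e-6 is micro.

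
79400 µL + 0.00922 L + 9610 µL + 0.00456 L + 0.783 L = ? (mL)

In mL:
  79400 µL = 79400 × 10^-3 mL = 79.4
  0.00922 L = 0.00922 × 10^3 mL = 9.22
  9610 µL = 9610 × 10^-3 mL = 9.61
  0.00456 L = 0.00456 × 10^3 mL = 4.56
  0.783 L = 0.783 × 10^3 mL = 783
Sum: 79.4 + 9.22 + 9.61 + 4.56 + 783 = 885.79

885.79 mL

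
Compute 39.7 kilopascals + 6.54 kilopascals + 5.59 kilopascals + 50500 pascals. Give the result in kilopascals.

102.33 kilopascals

In kilopascals:
  39.7 kilopascals → 39.7
  6.54 kilopascals → 6.54
  5.59 kilopascals → 5.59
  50500 pascals = 50500e-3 kilopascals = 50.5
Sum: 39.7 + 6.54 + 5.59 + 50.5 = 102.33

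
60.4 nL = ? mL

nano = 10⁻⁹, milli = 10⁻³; factor is 10⁻⁶.
60.4 × 10⁻⁶ = 0.0000604

0.0000604 mL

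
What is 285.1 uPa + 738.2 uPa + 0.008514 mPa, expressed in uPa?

In uPa:
  285.1 uPa → 285.1
  738.2 uPa → 738.2
  0.008514 mPa = 0.008514e3 uPa = 8.514
Sum: 285.1 + 738.2 + 8.514 = 1031.814

1031.814 uPa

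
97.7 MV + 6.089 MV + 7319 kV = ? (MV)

In MV:
  97.7 MV → 97.7
  6.089 MV → 6.089
  7319 kV = 7319 × 10^-3 MV = 7.319
Sum: 97.7 + 6.089 + 7.319 = 111.108

111.108 MV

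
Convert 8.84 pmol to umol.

0.00000884 umol

pico = 10⁻¹², micro = 10⁻⁶; factor is 10⁻⁶.
8.84 × 10⁻⁶ = 0.00000884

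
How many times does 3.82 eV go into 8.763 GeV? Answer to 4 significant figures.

(8.763e9) / (3.82) = 2.294e9

2294000000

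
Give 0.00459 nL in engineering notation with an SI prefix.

= 4.59 × 10⁻¹² L; 10⁻¹² is pico.

4.59 pL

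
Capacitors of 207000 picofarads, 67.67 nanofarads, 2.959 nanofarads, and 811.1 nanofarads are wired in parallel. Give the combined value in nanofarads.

1088.729 nanofarads

In nanofarads:
  207000 picofarads = 207000 × 10^-3 nanofarads = 207
  67.67 nanofarads → 67.67
  2.959 nanofarads → 2.959
  811.1 nanofarads → 811.1
Sum: 207 + 67.67 + 2.959 + 811.1 = 1088.729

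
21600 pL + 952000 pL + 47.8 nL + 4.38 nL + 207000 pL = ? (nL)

1232.78 nL

In nL:
  21600 pL = 21600e-3 nL = 21.6
  952000 pL = 952000e-3 nL = 952
  47.8 nL → 47.8
  4.38 nL → 4.38
  207000 pL = 207000e-3 nL = 207
Sum: 21.6 + 952 + 47.8 + 4.38 + 207 = 1232.78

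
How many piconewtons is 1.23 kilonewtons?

kilo = 1e3, pico = 1e-12; factor is 1e15.
1.23 × 1e15 = 1230000000000000

1230000000000000 piconewtons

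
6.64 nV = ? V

nano = 10⁻⁹, (no prefix) = 10⁰; factor is 10⁻⁹.
6.64 × 10⁻⁹ = 0.00000000664

0.00000000664 V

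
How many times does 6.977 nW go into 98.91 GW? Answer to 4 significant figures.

(98.91e9) / (6.977e-9) = 14.177e18

14180000000000000000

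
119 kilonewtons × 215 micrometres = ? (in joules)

25.585 joules

119 × 10³ × 215 × 10⁻⁶ = 25585 × 10⁻³ J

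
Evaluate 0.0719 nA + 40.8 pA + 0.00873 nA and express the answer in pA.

121.43 pA

In pA:
  0.0719 nA = 0.0719e3 pA = 71.9
  40.8 pA → 40.8
  0.00873 nA = 0.00873e3 pA = 8.73
Sum: 71.9 + 40.8 + 8.73 = 121.43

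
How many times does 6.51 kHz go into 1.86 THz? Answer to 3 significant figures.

(1.86 × 10¹²) / (6.51 × 10³) = 0.2857 × 10⁹

286000000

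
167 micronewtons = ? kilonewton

0.000000167 kilonewtons

micro = 10⁻⁶, kilo = 10³; factor is 10⁻⁹.
167 × 10⁻⁹ = 0.000000167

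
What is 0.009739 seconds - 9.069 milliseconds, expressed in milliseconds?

In milliseconds:
  0.009739 seconds = 0.009739 × 10^3 milliseconds = 9.739
  9.069 milliseconds → 9.069
Difference: 9.739 - 9.069 = 0.67

0.67 milliseconds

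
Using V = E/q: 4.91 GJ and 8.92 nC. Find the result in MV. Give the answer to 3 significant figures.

(4.91 × 10^9) / (8.92 × 10^-9) = 0.55045 × 10^18 V

550000000000 MV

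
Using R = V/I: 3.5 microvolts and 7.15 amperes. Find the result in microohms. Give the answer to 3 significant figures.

(3.5 × 10^-6) / (7.15) = 0.48951 × 10^-6 Ω

0.490 microohms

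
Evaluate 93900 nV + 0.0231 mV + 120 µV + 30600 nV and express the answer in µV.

267.6 µV

In µV:
  93900 nV = 93900e-3 µV = 93.9
  0.0231 mV = 0.0231e3 µV = 23.1
  120 µV → 120
  30600 nV = 30600e-3 µV = 30.6
Sum: 93.9 + 23.1 + 120 + 30.6 = 267.6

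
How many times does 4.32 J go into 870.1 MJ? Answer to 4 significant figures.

201400000

(870.1 × 10⁶) / (4.32) = 201.41 × 10⁶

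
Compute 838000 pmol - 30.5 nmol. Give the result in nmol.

807.5 nmol

In nmol:
  838000 pmol = 838000e-3 nmol = 838
  30.5 nmol → 30.5
Difference: 838 - 30.5 = 807.5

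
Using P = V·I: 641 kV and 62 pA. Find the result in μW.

39.742 μW

641e3 × 62e-12 = 39742e-9 W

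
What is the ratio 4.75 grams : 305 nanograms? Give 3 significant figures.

(4.75) / (305 × 10^-9) = 0.01557 × 10^9

15600000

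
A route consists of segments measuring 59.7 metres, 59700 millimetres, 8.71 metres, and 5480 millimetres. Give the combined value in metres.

133.59 metres

In metres:
  59.7 metres → 59.7
  59700 millimetres = 59700 × 10⁻³ metres = 59.7
  8.71 metres → 8.71
  5480 millimetres = 5480 × 10⁻³ metres = 5.48
Sum: 59.7 + 59.7 + 8.71 + 5.48 = 133.59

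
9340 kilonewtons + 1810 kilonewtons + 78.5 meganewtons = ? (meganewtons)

89.65 meganewtons

In meganewtons:
  9340 kilonewtons = 9340e-3 meganewtons = 9.34
  1810 kilonewtons = 1810e-3 meganewtons = 1.81
  78.5 meganewtons → 78.5
Sum: 9.34 + 1.81 + 78.5 = 89.65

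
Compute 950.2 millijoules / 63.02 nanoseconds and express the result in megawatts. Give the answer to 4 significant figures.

15.08 megawatts

(950.2 × 10^-3) / (63.02 × 10^-9) = 15.0778 × 10^6 W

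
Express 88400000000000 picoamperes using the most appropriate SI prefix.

= 88.4 amperes; mantissa already in [1, 1000).

88.4 amperes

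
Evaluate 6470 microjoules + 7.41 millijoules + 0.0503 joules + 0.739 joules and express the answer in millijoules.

In millijoules:
  6470 microjoules = 6470 × 10⁻³ millijoules = 6.47
  7.41 millijoules → 7.41
  0.0503 joules = 0.0503 × 10³ millijoules = 50.3
  0.739 joules = 0.739 × 10³ millijoules = 739
Sum: 6.47 + 7.41 + 50.3 + 739 = 803.18

803.18 millijoules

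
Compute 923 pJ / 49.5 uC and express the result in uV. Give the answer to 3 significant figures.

18.6 uV

(923 × 10^-12) / (49.5 × 10^-6) = 18.646 × 10^-6 V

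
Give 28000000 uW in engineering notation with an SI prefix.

= 28 W; mantissa already in [1, 1000).

28 W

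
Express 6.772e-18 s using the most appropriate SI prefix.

6.772 as

= 6.772e-18 s; 1e-18 is atto.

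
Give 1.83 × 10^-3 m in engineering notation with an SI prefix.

1.83 mm

= 1.83 × 10^-3 m; 10^-3 is milli.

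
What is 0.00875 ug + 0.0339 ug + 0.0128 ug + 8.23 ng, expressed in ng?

63.68 ng

In ng:
  0.00875 ug = 0.00875 × 10³ ng = 8.75
  0.0339 ug = 0.0339 × 10³ ng = 33.9
  0.0128 ug = 0.0128 × 10³ ng = 12.8
  8.23 ng → 8.23
Sum: 8.75 + 33.9 + 12.8 + 8.23 = 63.68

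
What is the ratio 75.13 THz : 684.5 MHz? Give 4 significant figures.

(75.13e12) / (684.5e6) = 0.10976e6

109800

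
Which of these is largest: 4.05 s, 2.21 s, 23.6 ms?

4.05 s

4.05 s = 4.05 s
2.21 s = 2.21 s
23.6 ms = 0.0236 s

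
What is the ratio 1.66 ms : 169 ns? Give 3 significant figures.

(1.66 × 10^-3) / (169 × 10^-9) = 0.009822 × 10^6

9820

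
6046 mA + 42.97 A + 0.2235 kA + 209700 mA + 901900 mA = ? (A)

In A:
  6046 mA = 6046 × 10⁻³ A = 6.046
  42.97 A → 42.97
  0.2235 kA = 0.2235 × 10³ A = 223.5
  209700 mA = 209700 × 10⁻³ A = 209.7
  901900 mA = 901900 × 10⁻³ A = 901.9
Sum: 6.046 + 42.97 + 223.5 + 209.7 + 901.9 = 1384.116

1384.116 A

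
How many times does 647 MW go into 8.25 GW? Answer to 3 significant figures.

(8.25 × 10^9) / (647 × 10^6) = 0.01275 × 10^3

12.8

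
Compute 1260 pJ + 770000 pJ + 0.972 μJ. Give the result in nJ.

1743.26 nJ

In nJ:
  1260 pJ = 1260e-3 nJ = 1.26
  770000 pJ = 770000e-3 nJ = 770
  0.972 μJ = 0.972e3 nJ = 972
Sum: 1.26 + 770 + 972 = 1743.26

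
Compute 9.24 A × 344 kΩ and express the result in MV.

3.17856 MV

9.24 × 344e3 = 3178.56e3 V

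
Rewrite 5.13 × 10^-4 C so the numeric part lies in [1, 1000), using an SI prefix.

513 µC

= 513 × 10^-6 C; 10^-6 is micro.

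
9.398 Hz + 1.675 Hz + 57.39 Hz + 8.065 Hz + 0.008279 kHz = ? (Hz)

In Hz:
  9.398 Hz → 9.398
  1.675 Hz → 1.675
  57.39 Hz → 57.39
  8.065 Hz → 8.065
  0.008279 kHz = 0.008279e3 Hz = 8.279
Sum: 9.398 + 1.675 + 57.39 + 8.065 + 8.279 = 84.807

84.807 Hz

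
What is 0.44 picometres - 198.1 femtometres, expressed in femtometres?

In femtometres:
  0.44 picometres = 0.44 × 10^3 femtometres = 440
  198.1 femtometres → 198.1
Difference: 440 - 198.1 = 241.9

241.9 femtometres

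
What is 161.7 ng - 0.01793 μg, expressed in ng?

143.77 ng

In ng:
  161.7 ng → 161.7
  0.01793 μg = 0.01793 × 10^3 ng = 17.93
Difference: 161.7 - 17.93 = 143.77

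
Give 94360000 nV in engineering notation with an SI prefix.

94.36 mV

= 94.36e-3 V; 1e-3 is milli.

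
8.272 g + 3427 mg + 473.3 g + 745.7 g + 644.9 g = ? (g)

In g:
  8.272 g → 8.272
  3427 mg = 3427 × 10^-3 g = 3.427
  473.3 g → 473.3
  745.7 g → 745.7
  644.9 g → 644.9
Sum: 8.272 + 3.427 + 473.3 + 745.7 + 644.9 = 1875.599

1875.599 g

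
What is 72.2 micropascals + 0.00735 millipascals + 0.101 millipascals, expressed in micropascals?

180.55 micropascals

In micropascals:
  72.2 micropascals → 72.2
  0.00735 millipascals = 0.00735 × 10^3 micropascals = 7.35
  0.101 millipascals = 0.101 × 10^3 micropascals = 101
Sum: 72.2 + 7.35 + 101 = 180.55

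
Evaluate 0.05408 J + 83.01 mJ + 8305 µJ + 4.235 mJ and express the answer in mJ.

149.63 mJ

In mJ:
  0.05408 J = 0.05408e3 mJ = 54.08
  83.01 mJ → 83.01
  8305 µJ = 8305e-3 mJ = 8.305
  4.235 mJ → 4.235
Sum: 54.08 + 83.01 + 8.305 + 4.235 = 149.63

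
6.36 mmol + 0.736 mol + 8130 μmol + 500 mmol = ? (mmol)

1250.49 mmol

In mmol:
  6.36 mmol → 6.36
  0.736 mol = 0.736e3 mmol = 736
  8130 μmol = 8130e-3 mmol = 8.13
  500 mmol → 500
Sum: 6.36 + 736 + 8.13 + 500 = 1250.49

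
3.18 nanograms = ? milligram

nano = 1e-9, milli = 1e-3; factor is 1e-6.
3.18 × 1e-6 = 0.00000318

0.00000318 milligrams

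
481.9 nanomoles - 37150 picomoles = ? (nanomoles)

In nanomoles:
  481.9 nanomoles → 481.9
  37150 picomoles = 37150e-3 nanomoles = 37.15
Difference: 481.9 - 37.15 = 444.75

444.75 nanomoles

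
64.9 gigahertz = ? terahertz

0.0649 terahertz

giga = 1e9, tera = 1e12; factor is 1e-3.
64.9 × 1e-3 = 0.0649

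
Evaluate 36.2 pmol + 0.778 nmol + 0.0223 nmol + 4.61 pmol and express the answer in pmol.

In pmol:
  36.2 pmol → 36.2
  0.778 nmol = 0.778 × 10³ pmol = 778
  0.0223 nmol = 0.0223 × 10³ pmol = 22.3
  4.61 pmol → 4.61
Sum: 36.2 + 778 + 22.3 + 4.61 = 841.11

841.11 pmol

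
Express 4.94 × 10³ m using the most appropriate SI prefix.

4.94 km

= 4.94 × 10³ m; 10³ is kilo.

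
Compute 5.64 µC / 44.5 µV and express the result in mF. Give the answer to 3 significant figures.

127 mF

(5.64e-6) / (44.5e-6) = 0.12674 F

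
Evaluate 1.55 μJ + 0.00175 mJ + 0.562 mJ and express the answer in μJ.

565.3 μJ

In μJ:
  1.55 μJ → 1.55
  0.00175 mJ = 0.00175e3 μJ = 1.75
  0.562 mJ = 0.562e3 μJ = 562
Sum: 1.55 + 1.75 + 562 = 565.3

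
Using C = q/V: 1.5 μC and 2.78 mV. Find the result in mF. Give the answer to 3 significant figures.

0.540 mF

(1.5 × 10^-6) / (2.78 × 10^-3) = 0.53957 × 10^-3 F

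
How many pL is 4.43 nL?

4430 pL

nano = 1e-9, pico = 1e-12; factor is 1e3.
4.43 × 1e3 = 4430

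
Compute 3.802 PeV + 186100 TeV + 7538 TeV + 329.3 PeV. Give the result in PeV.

In PeV:
  3.802 PeV → 3.802
  186100 TeV = 186100e-3 PeV = 186.1
  7538 TeV = 7538e-3 PeV = 7.538
  329.3 PeV → 329.3
Sum: 3.802 + 186.1 + 7.538 + 329.3 = 526.74

526.74 PeV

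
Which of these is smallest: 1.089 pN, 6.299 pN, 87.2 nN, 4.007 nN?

1.089 pN = 0.000000000001089 N
6.299 pN = 0.000000000006299 N
87.2 nN = 0.0000000872 N
4.007 nN = 0.000000004007 N

1.089 pN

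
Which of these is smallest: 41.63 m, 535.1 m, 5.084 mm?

5.084 mm

41.63 m = 41.63 m
535.1 m = 535.1 m
5.084 mm = 0.005084 m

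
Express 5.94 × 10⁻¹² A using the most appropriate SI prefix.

= 5.94 × 10⁻¹² A; 10⁻¹² is pico.

5.94 pA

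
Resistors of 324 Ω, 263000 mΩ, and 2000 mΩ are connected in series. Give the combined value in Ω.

589 Ω

In Ω:
  324 Ω → 324
  263000 mΩ = 263000 × 10^-3 Ω = 263
  2000 mΩ = 2000 × 10^-3 Ω = 2
Sum: 324 + 263 + 2 = 589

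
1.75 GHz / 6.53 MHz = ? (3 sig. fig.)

(1.75e9) / (6.53e6) = 0.268e3

268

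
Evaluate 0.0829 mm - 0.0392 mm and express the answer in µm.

43.7 µm

In µm:
  0.0829 mm = 0.0829 × 10³ µm = 82.9
  0.0392 mm = 0.0392 × 10³ µm = 39.2
Difference: 82.9 - 39.2 = 43.7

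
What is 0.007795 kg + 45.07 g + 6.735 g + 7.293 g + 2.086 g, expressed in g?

In g:
  0.007795 kg = 0.007795 × 10^3 g = 7.795
  45.07 g → 45.07
  6.735 g → 6.735
  7.293 g → 7.293
  2.086 g → 2.086
Sum: 7.795 + 45.07 + 6.735 + 7.293 + 2.086 = 68.979

68.979 g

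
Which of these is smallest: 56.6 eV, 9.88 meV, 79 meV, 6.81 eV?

56.6 eV = 56.6 eV
9.88 meV = 0.00988 eV
79 meV = 0.079 eV
6.81 eV = 6.81 eV

9.88 meV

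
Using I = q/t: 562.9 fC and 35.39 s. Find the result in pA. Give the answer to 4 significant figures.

(562.9 × 10⁻¹⁵) / (35.39) = 15.9056 × 10⁻¹⁵ A

0.01591 pA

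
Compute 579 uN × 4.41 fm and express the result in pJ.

579 × 10^-6 × 4.41 × 10^-15 = 2553.39 × 10^-21 J

0.00000255339 pJ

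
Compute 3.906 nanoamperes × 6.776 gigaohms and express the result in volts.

3.906e-9 × 6.776e9 = 26.467056 V

26.467056 volts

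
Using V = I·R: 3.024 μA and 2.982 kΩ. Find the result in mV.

3.024e-6 × 2.982e3 = 9.017568e-3 V

9.017568 mV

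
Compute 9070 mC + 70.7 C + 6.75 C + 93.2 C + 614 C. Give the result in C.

In C:
  9070 mC = 9070 × 10⁻³ C = 9.07
  70.7 C → 70.7
  6.75 C → 6.75
  93.2 C → 93.2
  614 C → 614
Sum: 9.07 + 70.7 + 6.75 + 93.2 + 614 = 793.72

793.72 C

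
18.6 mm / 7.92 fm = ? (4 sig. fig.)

2348000000000

(18.6 × 10⁻³) / (7.92 × 10⁻¹⁵) = 2.3485 × 10¹²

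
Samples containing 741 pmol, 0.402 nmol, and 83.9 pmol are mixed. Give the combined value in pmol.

In pmol:
  741 pmol → 741
  0.402 nmol = 0.402e3 pmol = 402
  83.9 pmol → 83.9
Sum: 741 + 402 + 83.9 = 1226.9

1226.9 pmol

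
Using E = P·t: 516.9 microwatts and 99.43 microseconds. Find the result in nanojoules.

516.9e-6 × 99.43e-6 = 51395.367e-12 J

51.395367 nanojoules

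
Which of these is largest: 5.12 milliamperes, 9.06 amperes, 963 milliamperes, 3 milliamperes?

5.12 milliamperes = 0.00512 amperes
9.06 amperes = 9.06 amperes
963 milliamperes = 0.963 amperes
3 milliamperes = 0.003 amperes

9.06 amperes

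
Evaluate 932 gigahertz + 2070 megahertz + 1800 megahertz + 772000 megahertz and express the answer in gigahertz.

1707.87 gigahertz

In gigahertz:
  932 gigahertz → 932
  2070 megahertz = 2070e-3 gigahertz = 2.07
  1800 megahertz = 1800e-3 gigahertz = 1.8
  772000 megahertz = 772000e-3 gigahertz = 772
Sum: 932 + 2.07 + 1.8 + 772 = 1707.87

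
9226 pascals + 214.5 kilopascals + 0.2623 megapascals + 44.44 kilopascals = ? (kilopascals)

In kilopascals:
  9226 pascals = 9226 × 10^-3 kilopascals = 9.226
  214.5 kilopascals → 214.5
  0.2623 megapascals = 0.2623 × 10^3 kilopascals = 262.3
  44.44 kilopascals → 44.44
Sum: 9.226 + 214.5 + 262.3 + 44.44 = 530.466

530.466 kilopascals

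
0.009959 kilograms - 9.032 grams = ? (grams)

In grams:
  0.009959 kilograms = 0.009959 × 10^3 grams = 9.959
  9.032 grams → 9.032
Difference: 9.959 - 9.032 = 0.927

0.927 grams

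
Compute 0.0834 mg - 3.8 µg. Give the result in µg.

79.6 µg

In µg:
  0.0834 mg = 0.0834e3 µg = 83.4
  3.8 µg → 3.8
Difference: 83.4 - 3.8 = 79.6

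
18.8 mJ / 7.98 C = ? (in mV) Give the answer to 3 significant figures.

2.36 mV

(18.8 × 10^-3) / (7.98) = 2.3559 × 10^-3 V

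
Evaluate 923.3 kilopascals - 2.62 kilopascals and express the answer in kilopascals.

In kilopascals:
  923.3 kilopascals → 923.3
  2.62 kilopascals → 2.62
Difference: 923.3 - 2.62 = 920.68

920.68 kilopascals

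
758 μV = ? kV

0.000000758 kV

micro = 10⁻⁶, kilo = 10³; factor is 10⁻⁹.
758 × 10⁻⁹ = 0.000000758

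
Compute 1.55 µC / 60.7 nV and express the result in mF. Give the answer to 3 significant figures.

(1.55 × 10^-6) / (60.7 × 10^-9) = 0.025535 × 10^3 F

25500 mF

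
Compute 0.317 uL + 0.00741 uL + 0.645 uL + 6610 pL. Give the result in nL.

976.02 nL

In nL:
  0.317 uL = 0.317 × 10^3 nL = 317
  0.00741 uL = 0.00741 × 10^3 nL = 7.41
  0.645 uL = 0.645 × 10^3 nL = 645
  6610 pL = 6610 × 10^-3 nL = 6.61
Sum: 317 + 7.41 + 645 + 6.61 = 976.02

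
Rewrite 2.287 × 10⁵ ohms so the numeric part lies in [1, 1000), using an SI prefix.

228.7 kiloohms

= 228.7 × 10³ ohms; 10³ is kilo.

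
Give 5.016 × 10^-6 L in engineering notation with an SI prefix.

5.016 µL

= 5.016 × 10^-6 L; 10^-6 is micro.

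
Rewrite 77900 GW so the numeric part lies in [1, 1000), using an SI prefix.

= 77.9 × 10^12 W; 10^12 is tera.

77.9 TW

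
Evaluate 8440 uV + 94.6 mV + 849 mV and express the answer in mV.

In mV:
  8440 uV = 8440 × 10^-3 mV = 8.44
  94.6 mV → 94.6
  849 mV → 849
Sum: 8.44 + 94.6 + 849 = 952.04

952.04 mV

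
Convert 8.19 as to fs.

atto = 10^-18, femto = 10^-15; factor is 10^-3.
8.19 × 10^-3 = 0.00819

0.00819 fs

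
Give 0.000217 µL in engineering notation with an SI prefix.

= 217e-12 L; 1e-12 is pico.

217 pL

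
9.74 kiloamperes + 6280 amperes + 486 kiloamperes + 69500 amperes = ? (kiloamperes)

In kiloamperes:
  9.74 kiloamperes → 9.74
  6280 amperes = 6280 × 10⁻³ kiloamperes = 6.28
  486 kiloamperes → 486
  69500 amperes = 69500 × 10⁻³ kiloamperes = 69.5
Sum: 9.74 + 6.28 + 486 + 69.5 = 571.52

571.52 kiloamperes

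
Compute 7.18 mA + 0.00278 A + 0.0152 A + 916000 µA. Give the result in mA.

941.16 mA

In mA:
  7.18 mA → 7.18
  0.00278 A = 0.00278 × 10³ mA = 2.78
  0.0152 A = 0.0152 × 10³ mA = 15.2
  916000 µA = 916000 × 10⁻³ mA = 916
Sum: 7.18 + 2.78 + 15.2 + 916 = 941.16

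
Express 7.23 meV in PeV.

milli = 1e-3, peta = 1e15; factor is 1e-18.
7.23 × 1e-18 = 0.00000000000000000723

0.00000000000000000723 PeV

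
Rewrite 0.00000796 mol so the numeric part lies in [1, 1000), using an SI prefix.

7.96 µmol

= 7.96e-6 mol; 1e-6 is micro.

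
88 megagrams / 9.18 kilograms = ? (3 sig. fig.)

9590

(88e6) / (9.18e3) = 9.586e3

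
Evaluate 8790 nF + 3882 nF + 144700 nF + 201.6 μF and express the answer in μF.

In μF:
  8790 nF = 8790e-3 μF = 8.79
  3882 nF = 3882e-3 μF = 3.882
  144700 nF = 144700e-3 μF = 144.7
  201.6 μF → 201.6
Sum: 8.79 + 3.882 + 144.7 + 201.6 = 358.972

358.972 μF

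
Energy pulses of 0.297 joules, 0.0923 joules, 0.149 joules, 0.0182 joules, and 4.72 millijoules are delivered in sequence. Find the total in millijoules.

In millijoules:
  0.297 joules = 0.297 × 10^3 millijoules = 297
  0.0923 joules = 0.0923 × 10^3 millijoules = 92.3
  0.149 joules = 0.149 × 10^3 millijoules = 149
  0.0182 joules = 0.0182 × 10^3 millijoules = 18.2
  4.72 millijoules → 4.72
Sum: 297 + 92.3 + 149 + 18.2 + 4.72 = 561.22

561.22 millijoules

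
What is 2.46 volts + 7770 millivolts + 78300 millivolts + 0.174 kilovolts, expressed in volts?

262.53 volts

In volts:
  2.46 volts → 2.46
  7770 millivolts = 7770e-3 volts = 7.77
  78300 millivolts = 78300e-3 volts = 78.3
  0.174 kilovolts = 0.174e3 volts = 174
Sum: 2.46 + 7.77 + 78.3 + 174 = 262.53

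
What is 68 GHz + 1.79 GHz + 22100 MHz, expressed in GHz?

In GHz:
  68 GHz → 68
  1.79 GHz → 1.79
  22100 MHz = 22100 × 10^-3 GHz = 22.1
Sum: 68 + 1.79 + 22.1 = 91.89

91.89 GHz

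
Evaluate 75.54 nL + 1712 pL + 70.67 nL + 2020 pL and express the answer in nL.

In nL:
  75.54 nL → 75.54
  1712 pL = 1712 × 10^-3 nL = 1.712
  70.67 nL → 70.67
  2020 pL = 2020 × 10^-3 nL = 2.02
Sum: 75.54 + 1.712 + 70.67 + 2.02 = 149.942

149.942 nL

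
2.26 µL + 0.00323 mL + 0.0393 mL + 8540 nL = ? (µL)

53.33 µL

In µL:
  2.26 µL → 2.26
  0.00323 mL = 0.00323 × 10^3 µL = 3.23
  0.0393 mL = 0.0393 × 10^3 µL = 39.3
  8540 nL = 8540 × 10^-3 µL = 8.54
Sum: 2.26 + 3.23 + 39.3 + 8.54 = 53.33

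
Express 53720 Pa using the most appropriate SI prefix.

53.72 kPa

= 53.72 × 10^3 Pa; 10^3 is kilo.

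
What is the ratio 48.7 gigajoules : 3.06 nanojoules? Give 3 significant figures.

15900000000000000000

(48.7 × 10⁹) / (3.06 × 10⁻⁹) = 15.92 × 10¹⁸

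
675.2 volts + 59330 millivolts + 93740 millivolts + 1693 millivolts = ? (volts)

In volts:
  675.2 volts → 675.2
  59330 millivolts = 59330e-3 volts = 59.33
  93740 millivolts = 93740e-3 volts = 93.74
  1693 millivolts = 1693e-3 volts = 1.693
Sum: 675.2 + 59.33 + 93.74 + 1.693 = 829.963

829.963 volts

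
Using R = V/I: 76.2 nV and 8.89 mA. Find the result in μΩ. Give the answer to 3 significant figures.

(76.2 × 10⁻⁹) / (8.89 × 10⁻³) = 8.5714 × 10⁻⁶ Ω

8.57 μΩ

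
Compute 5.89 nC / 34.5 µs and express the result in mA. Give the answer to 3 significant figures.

(5.89 × 10^-9) / (34.5 × 10^-6) = 0.17072 × 10^-3 A

0.171 mA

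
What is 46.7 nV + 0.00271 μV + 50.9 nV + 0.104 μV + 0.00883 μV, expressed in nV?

213.14 nV

In nV:
  46.7 nV → 46.7
  0.00271 μV = 0.00271 × 10^3 nV = 2.71
  50.9 nV → 50.9
  0.104 μV = 0.104 × 10^3 nV = 104
  0.00883 μV = 0.00883 × 10^3 nV = 8.83
Sum: 46.7 + 2.71 + 50.9 + 104 + 8.83 = 213.14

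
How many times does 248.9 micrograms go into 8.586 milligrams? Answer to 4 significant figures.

(8.586e-3) / (248.9e-6) = 0.034496e3

34.50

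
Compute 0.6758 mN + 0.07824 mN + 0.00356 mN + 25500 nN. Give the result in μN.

783.1 μN

In μN:
  0.6758 mN = 0.6758 × 10³ μN = 675.8
  0.07824 mN = 0.07824 × 10³ μN = 78.24
  0.00356 mN = 0.00356 × 10³ μN = 3.56
  25500 nN = 25500 × 10⁻³ μN = 25.5
Sum: 675.8 + 78.24 + 3.56 + 25.5 = 783.1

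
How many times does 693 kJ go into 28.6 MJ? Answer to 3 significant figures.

41.3

(28.6e6) / (693e3) = 0.04127e3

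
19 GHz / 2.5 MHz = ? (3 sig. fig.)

(19e9) / (2.5e6) = 7.6e3

7600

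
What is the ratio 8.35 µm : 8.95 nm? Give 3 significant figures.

(8.35 × 10⁻⁶) / (8.95 × 10⁻⁹) = 0.933 × 10³

933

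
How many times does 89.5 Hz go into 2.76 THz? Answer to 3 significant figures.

30800000000

(2.76e12) / (89.5) = 0.03084e12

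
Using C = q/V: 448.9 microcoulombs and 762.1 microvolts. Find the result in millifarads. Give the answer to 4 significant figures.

(448.9 × 10^-6) / (762.1 × 10^-6) = 0.58903 F

589.0 millifarads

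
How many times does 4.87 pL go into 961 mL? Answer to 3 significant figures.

197000000000

(961 × 10⁻³) / (4.87 × 10⁻¹²) = 197.3 × 10⁹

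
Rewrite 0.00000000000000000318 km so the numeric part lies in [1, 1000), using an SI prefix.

= 3.18 × 10⁻¹⁵ m; 10⁻¹⁵ is femto.

3.18 fm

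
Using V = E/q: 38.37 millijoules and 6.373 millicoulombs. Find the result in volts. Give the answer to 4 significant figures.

6.021 volts

(38.37 × 10^-3) / (6.373 × 10^-3) = 6.02071 V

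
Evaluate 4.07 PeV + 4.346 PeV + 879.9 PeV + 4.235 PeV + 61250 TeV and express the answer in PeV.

In PeV:
  4.07 PeV → 4.07
  4.346 PeV → 4.346
  879.9 PeV → 879.9
  4.235 PeV → 4.235
  61250 TeV = 61250 × 10^-3 PeV = 61.25
Sum: 4.07 + 4.346 + 879.9 + 4.235 + 61.25 = 953.801

953.801 PeV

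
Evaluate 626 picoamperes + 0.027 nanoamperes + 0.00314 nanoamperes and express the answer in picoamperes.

In picoamperes:
  626 picoamperes → 626
  0.027 nanoamperes = 0.027e3 picoamperes = 27
  0.00314 nanoamperes = 0.00314e3 picoamperes = 3.14
Sum: 626 + 27 + 3.14 = 656.14

656.14 picoamperes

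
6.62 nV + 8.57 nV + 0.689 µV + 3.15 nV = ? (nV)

In nV:
  6.62 nV → 6.62
  8.57 nV → 8.57
  0.689 µV = 0.689e3 nV = 689
  3.15 nV → 3.15
Sum: 6.62 + 8.57 + 689 + 3.15 = 707.34

707.34 nV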